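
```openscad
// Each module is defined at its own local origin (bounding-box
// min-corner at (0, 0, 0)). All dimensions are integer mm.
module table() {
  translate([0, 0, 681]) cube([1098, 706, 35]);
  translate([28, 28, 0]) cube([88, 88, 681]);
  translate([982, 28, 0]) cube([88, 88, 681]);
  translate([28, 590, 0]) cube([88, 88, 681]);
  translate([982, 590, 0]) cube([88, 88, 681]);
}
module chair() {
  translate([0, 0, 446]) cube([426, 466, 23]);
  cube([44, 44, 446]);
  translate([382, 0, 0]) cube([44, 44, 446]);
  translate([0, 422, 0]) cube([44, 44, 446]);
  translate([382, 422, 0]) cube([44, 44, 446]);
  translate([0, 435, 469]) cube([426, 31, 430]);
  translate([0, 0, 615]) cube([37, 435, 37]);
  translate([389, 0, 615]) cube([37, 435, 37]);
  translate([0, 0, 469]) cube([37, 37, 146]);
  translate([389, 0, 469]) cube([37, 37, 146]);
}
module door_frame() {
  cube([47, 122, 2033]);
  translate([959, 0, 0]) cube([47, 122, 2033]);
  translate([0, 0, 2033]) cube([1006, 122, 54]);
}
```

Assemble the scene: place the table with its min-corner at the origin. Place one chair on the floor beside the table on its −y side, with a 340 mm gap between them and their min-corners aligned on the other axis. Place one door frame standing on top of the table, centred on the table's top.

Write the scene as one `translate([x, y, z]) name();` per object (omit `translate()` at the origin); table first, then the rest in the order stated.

table();
translate([0, -806, 0]) chair();
translate([46, 292, 716]) door_frame();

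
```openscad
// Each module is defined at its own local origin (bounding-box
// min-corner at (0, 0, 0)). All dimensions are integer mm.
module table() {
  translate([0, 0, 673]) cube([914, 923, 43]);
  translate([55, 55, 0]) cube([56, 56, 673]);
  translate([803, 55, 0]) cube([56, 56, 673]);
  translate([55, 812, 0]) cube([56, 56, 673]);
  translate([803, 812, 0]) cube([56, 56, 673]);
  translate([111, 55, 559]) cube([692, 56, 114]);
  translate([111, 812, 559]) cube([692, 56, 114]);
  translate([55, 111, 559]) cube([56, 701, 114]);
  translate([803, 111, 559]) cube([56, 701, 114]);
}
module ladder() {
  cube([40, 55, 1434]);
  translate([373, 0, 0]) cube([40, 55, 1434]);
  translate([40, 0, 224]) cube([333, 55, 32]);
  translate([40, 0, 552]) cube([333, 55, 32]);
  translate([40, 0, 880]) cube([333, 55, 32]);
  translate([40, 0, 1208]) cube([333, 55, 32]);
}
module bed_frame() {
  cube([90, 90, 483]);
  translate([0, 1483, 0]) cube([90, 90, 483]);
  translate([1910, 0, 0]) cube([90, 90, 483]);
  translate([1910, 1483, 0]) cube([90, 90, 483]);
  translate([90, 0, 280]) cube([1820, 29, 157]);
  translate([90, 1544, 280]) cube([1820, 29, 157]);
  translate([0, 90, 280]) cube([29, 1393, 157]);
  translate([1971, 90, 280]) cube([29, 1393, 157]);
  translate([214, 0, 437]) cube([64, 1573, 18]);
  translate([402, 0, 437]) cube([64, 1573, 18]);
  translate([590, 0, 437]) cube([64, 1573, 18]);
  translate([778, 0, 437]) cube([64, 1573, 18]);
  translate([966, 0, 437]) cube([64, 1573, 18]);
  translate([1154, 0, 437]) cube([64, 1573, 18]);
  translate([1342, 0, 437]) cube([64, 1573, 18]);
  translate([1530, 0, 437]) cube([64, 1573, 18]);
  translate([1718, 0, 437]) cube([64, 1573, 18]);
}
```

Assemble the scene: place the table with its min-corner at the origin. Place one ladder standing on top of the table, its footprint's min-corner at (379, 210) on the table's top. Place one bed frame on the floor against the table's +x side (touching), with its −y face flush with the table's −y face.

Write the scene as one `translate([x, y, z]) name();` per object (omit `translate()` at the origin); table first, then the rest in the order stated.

table();
translate([379, 210, 716]) ladder();
translate([914, 0, 0]) bed_frame();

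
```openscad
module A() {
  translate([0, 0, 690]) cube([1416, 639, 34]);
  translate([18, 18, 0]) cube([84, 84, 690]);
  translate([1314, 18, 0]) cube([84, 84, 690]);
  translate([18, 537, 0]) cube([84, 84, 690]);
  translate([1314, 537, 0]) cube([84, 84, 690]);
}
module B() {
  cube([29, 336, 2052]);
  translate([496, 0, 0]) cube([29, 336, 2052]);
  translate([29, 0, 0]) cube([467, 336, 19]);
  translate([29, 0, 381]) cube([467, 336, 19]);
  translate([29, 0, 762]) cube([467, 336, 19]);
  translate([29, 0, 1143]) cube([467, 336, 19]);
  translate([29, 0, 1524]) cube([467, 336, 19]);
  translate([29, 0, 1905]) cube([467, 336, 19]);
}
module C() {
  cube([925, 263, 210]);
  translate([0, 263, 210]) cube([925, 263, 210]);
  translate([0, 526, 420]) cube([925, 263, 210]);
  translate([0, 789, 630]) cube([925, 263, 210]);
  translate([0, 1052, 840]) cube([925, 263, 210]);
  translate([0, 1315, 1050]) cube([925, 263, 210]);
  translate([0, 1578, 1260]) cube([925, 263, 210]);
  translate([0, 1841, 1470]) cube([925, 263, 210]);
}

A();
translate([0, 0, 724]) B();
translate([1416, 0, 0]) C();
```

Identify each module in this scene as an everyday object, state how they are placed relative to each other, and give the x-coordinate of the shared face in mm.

A is a table. B is a bookshelf. C is a staircase. The bookshelf is on top of the table. The staircase is against the table's +x side, with their −y faces flush. The x-coordinate of the shared face is 1416 mm.

The table's +x face and the staircase's −x face are both at x = 1416 mm.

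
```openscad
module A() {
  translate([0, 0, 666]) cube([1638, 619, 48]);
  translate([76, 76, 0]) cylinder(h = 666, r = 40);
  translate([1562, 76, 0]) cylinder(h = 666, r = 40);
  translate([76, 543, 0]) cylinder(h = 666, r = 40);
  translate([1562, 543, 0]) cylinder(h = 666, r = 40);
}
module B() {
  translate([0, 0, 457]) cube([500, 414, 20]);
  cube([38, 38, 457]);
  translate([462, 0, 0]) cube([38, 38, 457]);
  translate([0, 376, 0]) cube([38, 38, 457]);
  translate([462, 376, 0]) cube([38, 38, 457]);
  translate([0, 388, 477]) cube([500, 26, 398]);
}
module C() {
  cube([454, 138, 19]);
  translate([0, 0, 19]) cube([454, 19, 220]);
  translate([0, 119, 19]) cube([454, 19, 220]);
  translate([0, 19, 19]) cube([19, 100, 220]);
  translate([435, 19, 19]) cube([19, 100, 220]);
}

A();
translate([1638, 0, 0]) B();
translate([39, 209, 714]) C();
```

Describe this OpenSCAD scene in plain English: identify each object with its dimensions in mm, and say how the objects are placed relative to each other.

A is a rectangular dining table. The top is 1638×619×48 mm with its upper surface at z = 714 mm. It stands on four round legs of 80 mm diameter, each leg's bounding box inset 36 mm from the nearest pair of top edges, running from the floor to the underside of the top.

B is a chair. The seat is a 500×414×20 mm slab with its top at z = 477 mm, on four 38×38 mm corner legs (flush with the seat edges, standing on z = 0). A flat backrest 26 mm thick, 398 mm tall, spans the full seat width and rises from the seat top along its +y edge, rear face flush with the rear of the seat.

C is an open storage box with external size 454×138×239 mm and wall thickness 19 mm (the base is also 19 mm thick). The base covers the whole footprint; the four walls stand on the base, with the y-facing walls full-width and the x-facing walls fitting between their inner faces.

The chair is against the table's +x side, with their −y faces flush. The open box is on top of the table.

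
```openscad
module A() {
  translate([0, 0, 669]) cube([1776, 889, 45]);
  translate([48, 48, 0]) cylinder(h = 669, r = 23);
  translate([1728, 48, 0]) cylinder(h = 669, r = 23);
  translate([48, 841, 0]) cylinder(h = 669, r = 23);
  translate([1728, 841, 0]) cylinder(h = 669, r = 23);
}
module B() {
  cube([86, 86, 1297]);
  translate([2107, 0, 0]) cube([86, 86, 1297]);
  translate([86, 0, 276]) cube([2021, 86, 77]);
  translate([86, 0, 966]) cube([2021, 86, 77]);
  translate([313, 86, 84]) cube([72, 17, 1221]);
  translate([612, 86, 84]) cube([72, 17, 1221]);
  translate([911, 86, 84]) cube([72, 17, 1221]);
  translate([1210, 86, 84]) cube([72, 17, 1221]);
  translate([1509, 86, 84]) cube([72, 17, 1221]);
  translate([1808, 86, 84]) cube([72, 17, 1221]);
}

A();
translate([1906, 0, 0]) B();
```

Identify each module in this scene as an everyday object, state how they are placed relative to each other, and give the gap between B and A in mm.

The fence section's nearest face is 130 mm from the table's +x face.

A is a table. B is a fence section. The fence section is on the floor beside the table on its +x side. The gap between the fence section and the table is 130 mm.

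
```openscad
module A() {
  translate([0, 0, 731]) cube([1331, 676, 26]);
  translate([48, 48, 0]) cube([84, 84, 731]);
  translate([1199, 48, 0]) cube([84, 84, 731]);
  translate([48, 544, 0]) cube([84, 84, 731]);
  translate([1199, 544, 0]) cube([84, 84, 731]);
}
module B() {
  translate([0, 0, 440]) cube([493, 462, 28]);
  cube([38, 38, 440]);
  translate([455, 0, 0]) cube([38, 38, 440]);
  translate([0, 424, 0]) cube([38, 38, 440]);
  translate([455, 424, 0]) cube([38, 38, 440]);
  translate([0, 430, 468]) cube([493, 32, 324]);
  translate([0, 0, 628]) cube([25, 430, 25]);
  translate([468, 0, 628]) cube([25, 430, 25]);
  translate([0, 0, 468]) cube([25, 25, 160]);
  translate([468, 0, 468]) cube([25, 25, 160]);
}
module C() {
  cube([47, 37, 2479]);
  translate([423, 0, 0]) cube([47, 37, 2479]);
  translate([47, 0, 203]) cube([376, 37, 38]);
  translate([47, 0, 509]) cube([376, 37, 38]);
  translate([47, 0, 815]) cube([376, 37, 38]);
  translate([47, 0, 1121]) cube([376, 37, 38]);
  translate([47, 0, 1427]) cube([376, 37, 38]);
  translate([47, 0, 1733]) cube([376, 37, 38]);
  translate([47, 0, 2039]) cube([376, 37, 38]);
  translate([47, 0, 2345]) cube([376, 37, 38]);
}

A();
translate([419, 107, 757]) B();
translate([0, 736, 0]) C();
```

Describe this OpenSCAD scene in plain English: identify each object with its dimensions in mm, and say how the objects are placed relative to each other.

A is a table with a 1331×676 mm rectangular top, 26 mm thick, top surface at z = 757 mm, supported by four 84×84 mm square legs, each inset 48 mm from the nearest pair of top edges, running from the floor.

B is a chair. The seat is a 493×462×28 mm slab with its top at z = 468 mm, on four 38×38 mm corner legs (flush with the seat edges, standing on z = 0). A flat backrest 32 mm thick, 324 mm tall, spans the full seat width and rises from the seat top along its +y edge, rear face flush with the rear of the seat. Two armrests of 25×25 mm section run along each side from the seat's front edge to the front of the backrest, top faces 185 mm above the seat top and outer faces flush with the seat's x-edges; a 25×25 mm post under the front of each armrest stands on the seat at the front corner.

C is a wooden ladder with two side rails of 47×37 mm section and 2479 mm height, set 470 mm apart overall. Between them run 8 rectangular rungs (37 mm deep, 38 mm thick), front faces flush with the rails' −y face. The bottom of the first rung is 203 mm above the floor and each subsequent rung is 306 mm higher than the one below.

The chair is on top of the table, centred. The ladder is on the floor beside the table on its +y side.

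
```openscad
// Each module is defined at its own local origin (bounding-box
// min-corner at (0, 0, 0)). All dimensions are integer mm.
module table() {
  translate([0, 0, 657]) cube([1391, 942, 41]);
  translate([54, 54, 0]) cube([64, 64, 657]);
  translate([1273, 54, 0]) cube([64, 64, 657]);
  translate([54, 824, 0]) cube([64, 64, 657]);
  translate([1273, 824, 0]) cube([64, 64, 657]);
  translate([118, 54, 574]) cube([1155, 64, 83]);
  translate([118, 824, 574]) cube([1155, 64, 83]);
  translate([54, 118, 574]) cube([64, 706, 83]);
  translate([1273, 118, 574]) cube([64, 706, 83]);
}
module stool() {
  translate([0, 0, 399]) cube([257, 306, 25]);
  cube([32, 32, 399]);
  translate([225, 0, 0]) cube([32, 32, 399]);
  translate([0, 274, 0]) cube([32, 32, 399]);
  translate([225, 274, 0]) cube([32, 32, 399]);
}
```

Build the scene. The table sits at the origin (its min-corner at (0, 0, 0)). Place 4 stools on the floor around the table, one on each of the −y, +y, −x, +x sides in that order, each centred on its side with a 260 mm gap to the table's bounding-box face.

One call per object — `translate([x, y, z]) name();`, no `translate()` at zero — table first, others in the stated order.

table();
translate([567, -566, 0]) stool();
translate([567, 1202, 0]) stool();
translate([-517, 318, 0]) stool();
translate([1651, 318, 0]) stool();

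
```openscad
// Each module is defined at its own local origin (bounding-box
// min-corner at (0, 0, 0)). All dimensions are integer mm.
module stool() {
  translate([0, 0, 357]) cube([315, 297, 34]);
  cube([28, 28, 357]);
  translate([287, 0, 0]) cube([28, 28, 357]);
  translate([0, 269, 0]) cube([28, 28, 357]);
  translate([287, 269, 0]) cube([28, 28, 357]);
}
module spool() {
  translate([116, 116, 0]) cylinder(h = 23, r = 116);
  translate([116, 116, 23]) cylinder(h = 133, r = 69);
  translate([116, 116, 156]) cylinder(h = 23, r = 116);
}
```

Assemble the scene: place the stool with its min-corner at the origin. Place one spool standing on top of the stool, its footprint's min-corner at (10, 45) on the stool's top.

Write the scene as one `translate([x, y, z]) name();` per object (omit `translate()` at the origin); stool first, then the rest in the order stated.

stool();
translate([10, 45, 391]) spool();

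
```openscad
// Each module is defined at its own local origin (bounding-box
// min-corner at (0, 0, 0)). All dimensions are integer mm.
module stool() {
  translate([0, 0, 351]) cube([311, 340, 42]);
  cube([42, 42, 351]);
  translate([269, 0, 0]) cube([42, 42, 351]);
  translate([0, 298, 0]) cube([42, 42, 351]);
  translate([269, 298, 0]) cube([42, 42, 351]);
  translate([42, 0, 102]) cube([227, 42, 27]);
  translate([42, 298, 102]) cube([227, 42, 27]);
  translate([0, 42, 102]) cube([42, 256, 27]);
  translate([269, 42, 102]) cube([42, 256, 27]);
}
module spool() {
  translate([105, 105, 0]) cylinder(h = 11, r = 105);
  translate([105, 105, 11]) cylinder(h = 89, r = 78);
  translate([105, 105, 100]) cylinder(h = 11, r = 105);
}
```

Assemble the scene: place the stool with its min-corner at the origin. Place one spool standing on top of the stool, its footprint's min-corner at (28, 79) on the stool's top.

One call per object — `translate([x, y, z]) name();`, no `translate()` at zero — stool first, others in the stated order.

stool();
translate([28, 79, 393]) spool();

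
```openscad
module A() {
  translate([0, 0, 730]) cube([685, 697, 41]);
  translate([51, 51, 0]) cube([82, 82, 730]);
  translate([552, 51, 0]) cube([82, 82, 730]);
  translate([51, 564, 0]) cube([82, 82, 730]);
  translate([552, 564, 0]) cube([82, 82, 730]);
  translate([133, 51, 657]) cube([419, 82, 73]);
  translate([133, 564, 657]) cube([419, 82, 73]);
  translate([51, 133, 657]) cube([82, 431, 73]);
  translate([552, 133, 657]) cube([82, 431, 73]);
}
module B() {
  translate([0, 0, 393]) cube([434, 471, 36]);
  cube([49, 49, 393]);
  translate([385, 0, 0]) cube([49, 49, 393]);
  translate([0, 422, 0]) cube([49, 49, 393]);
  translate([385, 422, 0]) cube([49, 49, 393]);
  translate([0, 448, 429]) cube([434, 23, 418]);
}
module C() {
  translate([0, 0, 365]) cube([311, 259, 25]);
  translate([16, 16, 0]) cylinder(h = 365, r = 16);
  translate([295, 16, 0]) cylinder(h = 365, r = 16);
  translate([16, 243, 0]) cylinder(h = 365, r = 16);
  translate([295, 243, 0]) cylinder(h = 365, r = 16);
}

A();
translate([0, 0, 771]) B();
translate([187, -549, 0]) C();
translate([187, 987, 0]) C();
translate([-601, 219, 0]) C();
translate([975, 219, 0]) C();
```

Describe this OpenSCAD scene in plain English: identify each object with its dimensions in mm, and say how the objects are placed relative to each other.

A is a table: top 685 mm (x) × 697 mm (y), 41 mm thick, upper face at z = 771 mm, on four 82×82 mm square legs, each inset 51 mm from the nearest pair of top edges, running from z = 0 to the bottom of the top. Four apron rails, 82 mm thick and 73 mm tall, run between adjacent legs with their top edges flush with the underside of the top and their outer faces flush with the legs' outer faces.

B is a chair: 434×471 mm seat, 36 mm thick, top at z = 429 mm, on four 49 mm square corner legs flush with the seat edges. A 23 mm thick backrest slab spans the full seat width, extending 418 mm above the seat top, its back face flush with the seat's +y edge.

C is a four-legged stool. The seat is a 311×259×25 mm slab whose top surface is at z = 390 mm; four round legs, each 32 mm in diameter, run from the floor (z = 0) to the underside of the seat, each leg's axis is inset half a diameter from the nearest pair of seat edges (so the leg's bounding box is flush with the corner).

The chair is on top of the table. Four stools sit around the table at the −y, +y, −x, +x sides.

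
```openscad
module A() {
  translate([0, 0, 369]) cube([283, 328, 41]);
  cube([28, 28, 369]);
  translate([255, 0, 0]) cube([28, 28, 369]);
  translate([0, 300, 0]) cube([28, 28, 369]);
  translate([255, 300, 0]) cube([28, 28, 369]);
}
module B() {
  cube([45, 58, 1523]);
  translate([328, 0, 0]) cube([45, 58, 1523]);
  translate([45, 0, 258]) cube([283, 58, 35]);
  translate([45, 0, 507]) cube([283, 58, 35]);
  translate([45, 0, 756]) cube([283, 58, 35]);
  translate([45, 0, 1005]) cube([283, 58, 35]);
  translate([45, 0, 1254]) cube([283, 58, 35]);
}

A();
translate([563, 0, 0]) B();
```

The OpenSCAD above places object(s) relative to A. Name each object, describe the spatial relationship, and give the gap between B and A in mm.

The ladder's nearest face is 280 mm from the stool's +x face.

A is a stool. B is a ladder. The ladder is on the floor beside the stool on its +x side. The gap between the ladder and the stool is 280 mm.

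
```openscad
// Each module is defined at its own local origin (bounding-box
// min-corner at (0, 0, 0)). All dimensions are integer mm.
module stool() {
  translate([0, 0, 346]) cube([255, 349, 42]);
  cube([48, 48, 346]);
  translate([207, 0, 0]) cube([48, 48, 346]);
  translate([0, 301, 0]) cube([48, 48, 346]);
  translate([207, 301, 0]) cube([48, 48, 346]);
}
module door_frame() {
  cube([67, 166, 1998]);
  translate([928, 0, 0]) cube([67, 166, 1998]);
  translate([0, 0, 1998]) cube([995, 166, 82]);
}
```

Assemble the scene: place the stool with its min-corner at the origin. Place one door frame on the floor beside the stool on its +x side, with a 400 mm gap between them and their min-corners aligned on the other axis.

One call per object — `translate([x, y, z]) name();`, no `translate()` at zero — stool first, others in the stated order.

stool();
translate([655, 0, 0]) door_frame();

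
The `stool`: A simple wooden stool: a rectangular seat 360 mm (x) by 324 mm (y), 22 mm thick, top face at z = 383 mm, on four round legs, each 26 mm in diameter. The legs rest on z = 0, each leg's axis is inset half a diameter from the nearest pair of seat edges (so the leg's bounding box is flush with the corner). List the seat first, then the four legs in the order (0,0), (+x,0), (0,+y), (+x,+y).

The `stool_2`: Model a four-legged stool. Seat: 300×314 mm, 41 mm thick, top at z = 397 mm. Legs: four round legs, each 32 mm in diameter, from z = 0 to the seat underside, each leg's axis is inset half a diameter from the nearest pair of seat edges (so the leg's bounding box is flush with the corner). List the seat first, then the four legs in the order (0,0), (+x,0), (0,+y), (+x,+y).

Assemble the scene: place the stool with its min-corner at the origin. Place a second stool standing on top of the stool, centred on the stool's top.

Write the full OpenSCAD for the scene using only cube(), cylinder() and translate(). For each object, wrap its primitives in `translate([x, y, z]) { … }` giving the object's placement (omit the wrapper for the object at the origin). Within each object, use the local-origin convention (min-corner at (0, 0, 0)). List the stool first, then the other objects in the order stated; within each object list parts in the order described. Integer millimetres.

translate([0, 0, 361]) cube([360, 324, 22]);
translate([13, 13, 0]) cylinder(h = 361, r = 13);
translate([347, 13, 0]) cylinder(h = 361, r = 13);
translate([13, 311, 0]) cylinder(h = 361, r = 13);
translate([347, 311, 0]) cylinder(h = 361, r = 13);
translate([30, 5, 383]) {
  translate([0, 0, 356]) cube([300, 314, 41]);
  translate([16, 16, 0]) cylinder(h = 356, r = 16);
  translate([284, 16, 0]) cylinder(h = 356, r = 16);
  translate([16, 298, 0]) cylinder(h = 356, r = 16);
  translate([284, 298, 0]) cylinder(h = 356, r = 16);
}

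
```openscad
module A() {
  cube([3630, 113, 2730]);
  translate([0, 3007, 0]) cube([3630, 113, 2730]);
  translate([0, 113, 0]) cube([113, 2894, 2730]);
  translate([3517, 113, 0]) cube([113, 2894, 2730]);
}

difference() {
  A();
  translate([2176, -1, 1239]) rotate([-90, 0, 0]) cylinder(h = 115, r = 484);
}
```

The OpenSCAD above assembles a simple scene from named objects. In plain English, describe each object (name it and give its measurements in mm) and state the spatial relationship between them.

A is a box-shaped house frame (walls only): outside footprint 3630×3120 mm, wall height 2730 mm, wall thickness 113 mm. The two y-facing walls run the full x-width; the two x-facing walls fit between the inner faces of the y-facing walls.

The house frame has a circular hole of radius 484 mm through its front wall, centred at (x = 2176, z = 1239).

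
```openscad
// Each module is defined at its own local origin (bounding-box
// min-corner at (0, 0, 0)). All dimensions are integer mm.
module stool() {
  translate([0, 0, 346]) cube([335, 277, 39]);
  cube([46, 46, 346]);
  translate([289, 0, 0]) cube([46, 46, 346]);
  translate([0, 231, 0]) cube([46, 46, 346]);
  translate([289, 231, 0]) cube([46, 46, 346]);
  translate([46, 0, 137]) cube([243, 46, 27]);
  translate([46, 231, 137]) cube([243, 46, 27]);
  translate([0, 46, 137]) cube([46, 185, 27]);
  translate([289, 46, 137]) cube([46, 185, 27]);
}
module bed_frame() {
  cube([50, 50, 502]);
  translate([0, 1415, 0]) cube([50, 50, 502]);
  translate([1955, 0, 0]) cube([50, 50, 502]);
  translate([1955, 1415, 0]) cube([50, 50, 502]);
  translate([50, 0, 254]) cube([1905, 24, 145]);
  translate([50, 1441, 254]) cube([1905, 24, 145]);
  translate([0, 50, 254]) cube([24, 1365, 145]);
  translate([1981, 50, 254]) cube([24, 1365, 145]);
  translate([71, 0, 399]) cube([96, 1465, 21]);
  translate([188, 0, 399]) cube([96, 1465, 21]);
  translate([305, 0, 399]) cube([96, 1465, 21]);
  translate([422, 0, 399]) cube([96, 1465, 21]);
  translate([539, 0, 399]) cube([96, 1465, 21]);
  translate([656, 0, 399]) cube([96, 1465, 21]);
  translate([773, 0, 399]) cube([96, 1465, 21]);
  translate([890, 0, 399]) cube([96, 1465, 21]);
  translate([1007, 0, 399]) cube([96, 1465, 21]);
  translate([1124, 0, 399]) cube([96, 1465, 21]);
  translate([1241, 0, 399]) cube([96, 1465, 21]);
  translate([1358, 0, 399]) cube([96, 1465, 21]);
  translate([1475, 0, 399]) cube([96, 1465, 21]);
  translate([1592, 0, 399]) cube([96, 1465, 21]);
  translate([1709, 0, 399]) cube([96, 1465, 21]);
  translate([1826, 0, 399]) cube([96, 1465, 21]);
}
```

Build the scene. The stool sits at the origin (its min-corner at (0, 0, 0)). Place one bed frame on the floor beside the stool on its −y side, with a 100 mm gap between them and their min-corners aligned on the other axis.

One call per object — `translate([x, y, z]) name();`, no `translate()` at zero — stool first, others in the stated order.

stool();
translate([0, -1565, 0]) bed_frame();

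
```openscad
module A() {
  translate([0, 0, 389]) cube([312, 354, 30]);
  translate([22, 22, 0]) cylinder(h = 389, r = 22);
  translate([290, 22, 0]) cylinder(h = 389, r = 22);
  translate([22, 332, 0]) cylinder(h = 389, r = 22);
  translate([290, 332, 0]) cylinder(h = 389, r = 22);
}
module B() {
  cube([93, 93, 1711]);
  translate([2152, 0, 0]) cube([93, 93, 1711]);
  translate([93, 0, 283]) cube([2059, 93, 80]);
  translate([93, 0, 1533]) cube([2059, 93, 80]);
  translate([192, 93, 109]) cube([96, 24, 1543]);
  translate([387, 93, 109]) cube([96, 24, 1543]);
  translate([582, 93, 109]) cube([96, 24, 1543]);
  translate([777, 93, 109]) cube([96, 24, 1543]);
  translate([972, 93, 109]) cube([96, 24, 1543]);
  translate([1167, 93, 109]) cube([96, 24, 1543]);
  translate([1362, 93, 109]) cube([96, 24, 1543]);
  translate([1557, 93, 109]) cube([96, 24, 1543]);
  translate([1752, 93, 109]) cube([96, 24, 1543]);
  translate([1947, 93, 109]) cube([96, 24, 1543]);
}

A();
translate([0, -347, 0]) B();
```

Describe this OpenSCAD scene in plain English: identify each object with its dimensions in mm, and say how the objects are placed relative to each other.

A is a four-legged stool. The seat is 312×354 mm, 30 mm thick, top at z = 419 mm. It stands on four round legs, each 44 mm in diameter, from z = 0 to the seat underside, each leg's axis is inset half a diameter from the nearest pair of seat edges (so the leg's bounding box is flush with the corner).

B is a fence section. Two 93×93 mm posts, 1711 mm tall, stand on the floor with a clear span of 2059 mm between their inner faces. Two horizontal rails of 93×80 mm section span the gap between the posts with their undersides at z = 283 mm and z = 1533 mm, flush with the posts' −y face. 10 pickets, each 96 mm wide, 24 mm thick and 1543 mm tall, are fixed to the +y face of the rails with their bottoms at z = 109 mm, evenly spaced across the span with equal gaps (rounded down to the nearest mm) at the −x end and between each pair — any rounding remainder accumulates at the +x end.

The fence section is on the floor beside the stool on its −y side.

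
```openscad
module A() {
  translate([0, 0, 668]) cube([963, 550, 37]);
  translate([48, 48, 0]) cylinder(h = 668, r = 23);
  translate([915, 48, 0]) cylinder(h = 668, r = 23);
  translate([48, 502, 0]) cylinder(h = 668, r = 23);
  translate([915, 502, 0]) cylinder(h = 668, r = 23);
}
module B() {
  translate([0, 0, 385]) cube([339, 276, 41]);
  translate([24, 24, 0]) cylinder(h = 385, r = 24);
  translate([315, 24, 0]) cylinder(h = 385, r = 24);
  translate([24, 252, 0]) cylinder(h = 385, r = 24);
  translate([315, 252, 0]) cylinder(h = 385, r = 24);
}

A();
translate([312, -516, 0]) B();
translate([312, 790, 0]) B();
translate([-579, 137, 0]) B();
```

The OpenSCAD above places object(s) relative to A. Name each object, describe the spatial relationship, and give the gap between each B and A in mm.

Each stool's nearest face is 240 mm from the table's bounding box.

A is a table. B is a stool. Three stools sit around the table at the −y, +y, −x sides. The gap between each stool and the table is 240 mm.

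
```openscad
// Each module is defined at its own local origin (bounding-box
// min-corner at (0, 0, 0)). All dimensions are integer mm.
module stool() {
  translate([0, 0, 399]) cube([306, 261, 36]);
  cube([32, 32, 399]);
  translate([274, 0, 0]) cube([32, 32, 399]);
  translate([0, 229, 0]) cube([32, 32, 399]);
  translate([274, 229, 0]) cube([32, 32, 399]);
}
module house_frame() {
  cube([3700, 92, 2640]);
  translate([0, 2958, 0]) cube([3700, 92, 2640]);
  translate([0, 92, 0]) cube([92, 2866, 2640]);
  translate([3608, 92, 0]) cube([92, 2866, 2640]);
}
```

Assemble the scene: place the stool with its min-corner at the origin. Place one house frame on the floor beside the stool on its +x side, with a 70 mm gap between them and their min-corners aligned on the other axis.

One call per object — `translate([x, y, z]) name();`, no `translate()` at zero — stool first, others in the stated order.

stool();
translate([376, 0, 0]) house_frame();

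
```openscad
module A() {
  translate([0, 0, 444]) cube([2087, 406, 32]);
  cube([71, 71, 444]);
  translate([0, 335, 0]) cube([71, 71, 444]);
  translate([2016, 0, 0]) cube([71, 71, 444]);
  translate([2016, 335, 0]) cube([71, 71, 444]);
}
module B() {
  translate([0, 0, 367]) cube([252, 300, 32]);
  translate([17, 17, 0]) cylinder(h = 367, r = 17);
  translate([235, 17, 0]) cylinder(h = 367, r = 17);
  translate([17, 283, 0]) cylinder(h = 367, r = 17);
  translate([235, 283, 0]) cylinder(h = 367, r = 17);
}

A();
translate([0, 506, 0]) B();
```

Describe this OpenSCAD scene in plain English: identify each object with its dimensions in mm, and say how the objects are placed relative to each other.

A is a long wooden bench with a 2087 mm (x) × 406 mm (y) seat, 32 mm thick, its top surface 476 mm above the floor. Four 71 mm square legs at the seat corners, flush with the edges, run from z = 0 to the seat underside.

B is a four-legged stool. The seat is 252×300 mm, 32 mm thick, top at z = 399 mm. It stands on four round legs, each 34 mm in diameter, from z = 0 to the seat underside, each leg's axis is inset half a diameter from the nearest pair of seat edges (so the leg's bounding box is flush with the corner).

The stool is on the floor beside the bench on its +y side.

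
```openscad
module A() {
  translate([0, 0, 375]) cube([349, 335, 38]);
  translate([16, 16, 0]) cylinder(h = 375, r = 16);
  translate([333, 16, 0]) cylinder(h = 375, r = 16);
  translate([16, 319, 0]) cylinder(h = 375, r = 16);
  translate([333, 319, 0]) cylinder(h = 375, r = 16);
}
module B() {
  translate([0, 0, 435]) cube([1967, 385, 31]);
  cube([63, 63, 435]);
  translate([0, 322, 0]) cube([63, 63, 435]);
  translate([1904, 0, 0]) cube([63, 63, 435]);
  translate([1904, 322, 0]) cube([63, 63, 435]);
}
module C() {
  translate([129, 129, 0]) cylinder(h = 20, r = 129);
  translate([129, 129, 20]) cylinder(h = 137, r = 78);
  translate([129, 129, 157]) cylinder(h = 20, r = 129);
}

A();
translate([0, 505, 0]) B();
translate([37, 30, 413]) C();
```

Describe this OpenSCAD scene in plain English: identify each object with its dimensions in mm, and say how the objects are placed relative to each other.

A is a four-legged stool. The seat is 349×335 mm, 38 mm thick, top at z = 413 mm. It stands on four round legs, each 32 mm in diameter, from z = 0 to the seat underside, each leg's axis is inset half a diameter from the nearest pair of seat edges (so the leg's bounding box is flush with the corner).

B is a long wooden bench with a 1967 mm (x) × 385 mm (y) seat, 31 mm thick, its top surface 466 mm above the floor. Four 63 mm square legs at the seat corners, flush with the edges, run from z = 0 to the seat underside.

C is a spool: two coaxial disc flanges of radius 129 mm and thickness 20 mm, joined by a core cylinder of radius 78 mm and height 137 mm. The lower flange rests on z = 0 and the three cylinders share a vertical axis.

The bench is on the floor beside the stool on its +y side. The spool is on top of the stool.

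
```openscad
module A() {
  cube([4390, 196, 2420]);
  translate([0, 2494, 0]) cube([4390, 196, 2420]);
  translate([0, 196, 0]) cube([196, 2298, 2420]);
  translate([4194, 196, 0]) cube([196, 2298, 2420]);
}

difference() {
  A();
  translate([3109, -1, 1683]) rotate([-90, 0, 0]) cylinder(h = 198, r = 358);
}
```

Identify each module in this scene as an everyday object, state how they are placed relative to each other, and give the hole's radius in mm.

The subtracted cylinder has r = 358 mm.

A is a house frame. The house frame has a circular hole through its front wall. The hole's radius is 358 mm.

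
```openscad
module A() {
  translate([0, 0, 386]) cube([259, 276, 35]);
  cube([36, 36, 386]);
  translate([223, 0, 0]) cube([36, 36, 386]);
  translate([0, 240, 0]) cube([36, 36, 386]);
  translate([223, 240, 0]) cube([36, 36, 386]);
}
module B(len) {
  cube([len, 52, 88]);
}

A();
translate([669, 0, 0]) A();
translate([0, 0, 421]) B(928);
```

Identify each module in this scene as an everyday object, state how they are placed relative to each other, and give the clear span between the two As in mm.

A is a stool. B is a beam. A beam spans the tops of two stools. The clear span between the two stools is 410 mm.

Second stool starts at x = 669; first ends at x = 259; clear span = 669 − 259 = 410 mm.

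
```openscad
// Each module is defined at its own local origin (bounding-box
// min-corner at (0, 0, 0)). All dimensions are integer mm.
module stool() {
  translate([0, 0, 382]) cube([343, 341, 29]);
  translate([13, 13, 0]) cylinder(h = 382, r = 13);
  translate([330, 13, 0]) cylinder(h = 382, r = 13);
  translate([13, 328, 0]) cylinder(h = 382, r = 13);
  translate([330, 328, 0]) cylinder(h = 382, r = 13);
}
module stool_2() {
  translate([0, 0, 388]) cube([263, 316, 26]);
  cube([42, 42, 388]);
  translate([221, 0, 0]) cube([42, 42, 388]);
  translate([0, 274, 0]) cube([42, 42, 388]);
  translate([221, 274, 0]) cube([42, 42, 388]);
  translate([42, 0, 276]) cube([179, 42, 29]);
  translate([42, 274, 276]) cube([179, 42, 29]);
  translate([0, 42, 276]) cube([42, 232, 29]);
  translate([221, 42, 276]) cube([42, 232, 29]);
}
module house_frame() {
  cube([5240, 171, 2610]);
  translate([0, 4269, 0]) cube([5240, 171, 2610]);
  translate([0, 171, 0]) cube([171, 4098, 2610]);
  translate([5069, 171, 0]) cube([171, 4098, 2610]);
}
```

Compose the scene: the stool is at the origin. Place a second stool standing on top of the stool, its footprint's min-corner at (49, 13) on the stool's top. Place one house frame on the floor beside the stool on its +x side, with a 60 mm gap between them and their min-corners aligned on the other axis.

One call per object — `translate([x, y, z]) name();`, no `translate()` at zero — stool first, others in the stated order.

stool();
translate([49, 13, 411]) stool_2();
translate([403, 0, 0]) house_frame();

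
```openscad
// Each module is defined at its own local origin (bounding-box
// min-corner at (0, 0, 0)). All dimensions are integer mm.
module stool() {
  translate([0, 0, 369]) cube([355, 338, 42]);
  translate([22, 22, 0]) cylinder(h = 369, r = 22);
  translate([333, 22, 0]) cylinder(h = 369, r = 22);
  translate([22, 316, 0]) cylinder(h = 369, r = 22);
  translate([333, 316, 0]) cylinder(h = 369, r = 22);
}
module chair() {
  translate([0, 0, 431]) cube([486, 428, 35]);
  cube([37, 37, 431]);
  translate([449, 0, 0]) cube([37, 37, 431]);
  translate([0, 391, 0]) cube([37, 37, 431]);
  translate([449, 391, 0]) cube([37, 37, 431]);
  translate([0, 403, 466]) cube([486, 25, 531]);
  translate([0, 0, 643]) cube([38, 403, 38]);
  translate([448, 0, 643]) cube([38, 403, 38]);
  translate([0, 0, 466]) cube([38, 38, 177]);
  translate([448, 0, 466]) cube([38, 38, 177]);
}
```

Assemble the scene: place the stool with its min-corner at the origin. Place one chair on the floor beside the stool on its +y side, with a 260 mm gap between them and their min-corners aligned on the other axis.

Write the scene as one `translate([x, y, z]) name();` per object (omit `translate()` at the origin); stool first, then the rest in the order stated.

stool();
translate([0, 598, 0]) chair();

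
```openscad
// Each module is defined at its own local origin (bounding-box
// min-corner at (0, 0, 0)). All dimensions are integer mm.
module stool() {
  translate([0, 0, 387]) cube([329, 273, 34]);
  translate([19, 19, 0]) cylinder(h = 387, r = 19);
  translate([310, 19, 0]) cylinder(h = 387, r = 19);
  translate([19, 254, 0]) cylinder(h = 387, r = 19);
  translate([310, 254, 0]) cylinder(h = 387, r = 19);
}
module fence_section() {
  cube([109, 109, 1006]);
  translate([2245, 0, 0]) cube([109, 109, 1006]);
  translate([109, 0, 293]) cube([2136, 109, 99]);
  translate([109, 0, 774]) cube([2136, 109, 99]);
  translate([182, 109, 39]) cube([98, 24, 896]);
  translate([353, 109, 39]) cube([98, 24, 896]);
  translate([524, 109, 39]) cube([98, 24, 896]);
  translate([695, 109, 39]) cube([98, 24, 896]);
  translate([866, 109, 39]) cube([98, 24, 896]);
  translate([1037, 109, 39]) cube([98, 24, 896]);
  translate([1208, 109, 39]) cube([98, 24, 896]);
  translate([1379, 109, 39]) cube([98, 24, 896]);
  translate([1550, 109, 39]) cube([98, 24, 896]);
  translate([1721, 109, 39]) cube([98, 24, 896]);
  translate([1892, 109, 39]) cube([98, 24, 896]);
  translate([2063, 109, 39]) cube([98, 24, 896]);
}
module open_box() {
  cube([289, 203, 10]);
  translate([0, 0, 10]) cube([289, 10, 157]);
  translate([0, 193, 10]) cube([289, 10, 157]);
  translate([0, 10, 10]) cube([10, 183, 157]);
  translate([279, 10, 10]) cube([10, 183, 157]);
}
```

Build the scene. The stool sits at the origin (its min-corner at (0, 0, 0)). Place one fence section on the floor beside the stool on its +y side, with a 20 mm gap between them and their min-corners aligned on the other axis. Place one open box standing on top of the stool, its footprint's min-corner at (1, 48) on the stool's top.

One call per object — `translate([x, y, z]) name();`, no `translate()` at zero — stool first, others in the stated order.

stool();
translate([0, 293, 0]) fence_section();
translate([1, 48, 421]) open_box();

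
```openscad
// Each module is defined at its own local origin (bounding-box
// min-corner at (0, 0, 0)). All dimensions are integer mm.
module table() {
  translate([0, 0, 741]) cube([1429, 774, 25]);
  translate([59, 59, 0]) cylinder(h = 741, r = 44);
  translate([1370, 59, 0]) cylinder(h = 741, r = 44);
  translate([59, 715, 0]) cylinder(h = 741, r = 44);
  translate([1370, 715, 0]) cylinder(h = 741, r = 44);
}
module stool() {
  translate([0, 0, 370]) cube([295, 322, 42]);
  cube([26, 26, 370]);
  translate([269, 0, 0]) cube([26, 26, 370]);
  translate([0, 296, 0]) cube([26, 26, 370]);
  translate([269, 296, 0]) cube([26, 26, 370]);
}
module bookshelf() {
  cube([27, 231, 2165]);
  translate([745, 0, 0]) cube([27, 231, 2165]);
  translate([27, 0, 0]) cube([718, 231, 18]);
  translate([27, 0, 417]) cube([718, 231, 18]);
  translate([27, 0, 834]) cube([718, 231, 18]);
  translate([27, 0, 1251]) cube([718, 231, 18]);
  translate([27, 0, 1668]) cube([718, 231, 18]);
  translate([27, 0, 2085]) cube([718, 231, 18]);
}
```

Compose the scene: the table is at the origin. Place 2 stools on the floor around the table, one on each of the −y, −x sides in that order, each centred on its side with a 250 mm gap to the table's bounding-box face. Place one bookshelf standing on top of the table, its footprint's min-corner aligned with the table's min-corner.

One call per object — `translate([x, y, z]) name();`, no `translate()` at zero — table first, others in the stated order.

table();
translate([567, -572, 0]) stool();
translate([-545, 226, 0]) stool();
translate([0, 0, 766]) bookshelf();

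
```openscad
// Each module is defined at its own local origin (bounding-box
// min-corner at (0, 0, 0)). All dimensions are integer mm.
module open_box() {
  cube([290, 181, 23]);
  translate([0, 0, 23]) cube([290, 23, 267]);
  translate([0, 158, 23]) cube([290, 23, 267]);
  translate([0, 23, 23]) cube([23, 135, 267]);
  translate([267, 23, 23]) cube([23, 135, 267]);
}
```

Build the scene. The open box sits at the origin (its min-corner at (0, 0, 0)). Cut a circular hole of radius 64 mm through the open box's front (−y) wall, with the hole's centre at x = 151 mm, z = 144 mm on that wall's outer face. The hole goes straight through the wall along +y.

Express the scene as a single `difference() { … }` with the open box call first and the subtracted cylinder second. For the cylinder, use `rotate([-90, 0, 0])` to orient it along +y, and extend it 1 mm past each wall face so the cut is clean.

difference() {
  open_box();
  translate([151, -1, 144]) rotate([-90, 0, 0]) cylinder(h = 25, r = 64);
}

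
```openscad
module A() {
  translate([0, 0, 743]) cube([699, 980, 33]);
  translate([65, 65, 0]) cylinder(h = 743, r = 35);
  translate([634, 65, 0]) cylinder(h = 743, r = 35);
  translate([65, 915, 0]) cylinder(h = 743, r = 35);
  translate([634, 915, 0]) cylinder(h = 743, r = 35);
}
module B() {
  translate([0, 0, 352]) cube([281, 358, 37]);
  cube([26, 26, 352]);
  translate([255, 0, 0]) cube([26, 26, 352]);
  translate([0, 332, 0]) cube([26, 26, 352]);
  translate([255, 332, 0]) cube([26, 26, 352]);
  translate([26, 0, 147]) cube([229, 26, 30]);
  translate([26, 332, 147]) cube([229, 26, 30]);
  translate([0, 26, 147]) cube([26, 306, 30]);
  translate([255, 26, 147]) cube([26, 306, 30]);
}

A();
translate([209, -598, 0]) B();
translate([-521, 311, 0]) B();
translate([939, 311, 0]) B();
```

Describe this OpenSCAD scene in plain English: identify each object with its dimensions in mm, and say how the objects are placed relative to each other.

A is a table with a 699×980 mm rectangular top, 33 mm thick, top surface at z = 776 mm, supported by four round legs of 70 mm diameter, each leg's bounding box inset 30 mm from the nearest pair of top edges, running from the floor.

B is a simple wooden stool: a rectangular seat 281 mm (x) by 358 mm (y), 37 mm thick, top face at z = 389 mm, on four square legs, each 26×26 mm in cross-section. The legs rest on z = 0, each flush with a corner of the seat. Four stretchers, 26 mm wide and 30 mm tall, connect adjacent legs with their undersides at z = 147 mm, each running between the inner faces of the legs it joins and aligned with the legs' outer faces on the other axis.

Three stools sit around the table at the −y, −x, +x sides.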